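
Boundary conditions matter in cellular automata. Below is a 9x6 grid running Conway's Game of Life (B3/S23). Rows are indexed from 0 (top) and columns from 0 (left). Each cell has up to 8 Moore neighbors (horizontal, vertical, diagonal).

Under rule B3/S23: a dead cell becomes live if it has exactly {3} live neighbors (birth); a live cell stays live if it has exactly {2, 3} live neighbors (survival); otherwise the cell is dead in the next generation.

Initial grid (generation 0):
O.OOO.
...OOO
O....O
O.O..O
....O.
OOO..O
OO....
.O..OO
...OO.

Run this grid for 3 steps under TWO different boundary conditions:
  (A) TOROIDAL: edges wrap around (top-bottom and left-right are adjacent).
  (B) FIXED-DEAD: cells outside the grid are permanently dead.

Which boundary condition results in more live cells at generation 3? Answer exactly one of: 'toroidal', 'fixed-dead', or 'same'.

Answer: toroidal

Derivation:
Under TOROIDAL boundary, generation 3:
O.OOO.
.O.O..
.O.O.O
OOO.O.
..O.O.
..OO.O
......
..OO..
......
Population = 20

Under FIXED-DEAD boundary, generation 3:
.OO...
...O..
......
....O.
O.O...
......
..O...
OOO...
.OO...
Population = 12

Comparison: toroidal=20, fixed-dead=12 -> toroidal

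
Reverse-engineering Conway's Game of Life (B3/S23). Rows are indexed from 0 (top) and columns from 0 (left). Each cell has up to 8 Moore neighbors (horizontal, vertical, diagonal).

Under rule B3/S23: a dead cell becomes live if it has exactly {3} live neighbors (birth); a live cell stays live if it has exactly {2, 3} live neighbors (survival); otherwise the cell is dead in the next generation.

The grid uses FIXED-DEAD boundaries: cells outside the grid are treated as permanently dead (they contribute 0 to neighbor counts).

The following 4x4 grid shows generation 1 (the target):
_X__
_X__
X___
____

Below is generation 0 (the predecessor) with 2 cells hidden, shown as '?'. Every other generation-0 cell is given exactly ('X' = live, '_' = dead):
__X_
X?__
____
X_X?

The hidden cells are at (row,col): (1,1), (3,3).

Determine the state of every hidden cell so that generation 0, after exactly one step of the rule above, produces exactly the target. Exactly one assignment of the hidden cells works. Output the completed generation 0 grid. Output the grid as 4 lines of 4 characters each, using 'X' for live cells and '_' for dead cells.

Hidden generation-0 cells (in order): (1,1), (3,3).
A hidden cell only influences target cells in its own 3x3 neighborhood. Try each of the 2^2 = 4 assignments, step the completed generation 0 forward once under B3/S23, and compare with the target:
  (1,1)=_ (3,3)=_ -> step gives (0,1)='_' but target has 'X' -> reject
  (1,1)=_ (3,3)=X -> step gives (0,1)='_' but target has 'X' -> reject
  (1,1)=X (3,3)=_ -> step reproduces the target at every cell -> ACCEPT
  (1,1)=X (3,3)=X -> step gives (2,2)='X' but target has '_' -> reject
Unique solution: (1,1)=live, (3,3)=dead.
Check: live-neighbor counts of every cell in the completed generation 0:
2311
1221
3421
0201
Applying B3/S23 to generation 0 with these counts gives:
_X__
_X__
X___
____
which matches the target exactly.

Answer: __X_
XX__
____
X_X_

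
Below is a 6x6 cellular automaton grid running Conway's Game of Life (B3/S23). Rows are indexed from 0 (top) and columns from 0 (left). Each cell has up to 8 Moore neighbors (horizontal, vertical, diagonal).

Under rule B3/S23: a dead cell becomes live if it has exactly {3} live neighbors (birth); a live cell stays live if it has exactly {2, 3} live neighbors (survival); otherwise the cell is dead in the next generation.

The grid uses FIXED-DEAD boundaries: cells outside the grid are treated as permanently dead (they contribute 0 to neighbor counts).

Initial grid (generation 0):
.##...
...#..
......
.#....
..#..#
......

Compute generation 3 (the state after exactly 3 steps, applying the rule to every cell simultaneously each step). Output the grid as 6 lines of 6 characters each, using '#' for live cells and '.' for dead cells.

Answer: ......
......
......
......
......
......

Derivation:
Simulating step by step:
Generation 0 (given above): 6 live cells
Generation 1: 2 live cells
..#...
..#...
......
......
......
......
Generation 2: 0 live cells
......
......
......
......
......
......
Generation 3: 0 live cells
(generation 3 grid is the final answer)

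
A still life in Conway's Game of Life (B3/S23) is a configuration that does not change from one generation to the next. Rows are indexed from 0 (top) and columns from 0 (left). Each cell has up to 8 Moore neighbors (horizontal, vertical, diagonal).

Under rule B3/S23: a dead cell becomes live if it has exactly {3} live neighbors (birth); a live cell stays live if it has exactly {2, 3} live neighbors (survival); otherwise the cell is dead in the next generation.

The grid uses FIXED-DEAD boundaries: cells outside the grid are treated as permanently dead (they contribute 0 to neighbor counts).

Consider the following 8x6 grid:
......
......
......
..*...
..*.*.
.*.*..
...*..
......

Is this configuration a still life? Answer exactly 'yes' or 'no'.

Answer: no

Derivation:
Compute generation 1 and compare to generation 0 (given above):
Generation 1:
......
......
......
...*..
.**...
...**.
..*...
......
Cell (3,2) differs: gen0=1 vs gen1=0 -> NOT a still life.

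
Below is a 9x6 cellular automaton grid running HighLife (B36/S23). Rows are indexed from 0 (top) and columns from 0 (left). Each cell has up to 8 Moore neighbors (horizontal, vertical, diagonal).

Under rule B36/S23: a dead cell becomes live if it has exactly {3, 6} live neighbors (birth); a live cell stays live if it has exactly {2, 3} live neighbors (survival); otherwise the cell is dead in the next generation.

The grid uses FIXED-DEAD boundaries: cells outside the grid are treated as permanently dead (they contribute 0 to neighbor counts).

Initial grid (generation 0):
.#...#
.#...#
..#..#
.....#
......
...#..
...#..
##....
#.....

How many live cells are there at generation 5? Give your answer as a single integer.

Simulating step by step:
Generation 0 (given above): 12 live cells
Generation 1: 11 live cells
......
.##.##
....##
......
......
......
..#...
##....
##....
Generation 2: 11 live cells
......
...###
...###
......
......
......
.#....
#.#...
##....
Generation 3: 11 live cells
....#.
...#.#
...#.#
....#.
......
......
.#....
#.#...
##....
Generation 4: 11 live cells
....#.
...#.#
...#.#
....#.
......
......
.#....
#.#...
##....
Generation 5: 11 live cells
....#.
...#.#
...#.#
....#.
......
......
.#....
#.#...
##....
Population at generation 5: 11

Answer: 11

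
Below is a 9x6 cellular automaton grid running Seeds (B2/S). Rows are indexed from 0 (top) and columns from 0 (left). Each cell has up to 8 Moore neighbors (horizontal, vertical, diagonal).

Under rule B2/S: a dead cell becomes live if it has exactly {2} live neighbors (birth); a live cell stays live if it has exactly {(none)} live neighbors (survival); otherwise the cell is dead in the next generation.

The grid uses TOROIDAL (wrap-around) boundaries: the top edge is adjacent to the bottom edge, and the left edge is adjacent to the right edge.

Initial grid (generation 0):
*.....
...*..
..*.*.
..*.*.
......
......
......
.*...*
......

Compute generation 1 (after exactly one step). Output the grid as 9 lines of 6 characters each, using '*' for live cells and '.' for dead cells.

Simulating step by step:
Generation 0 (given above): 8 live cells
Generation 1: 13 live cells
(generation 1 grid is the final answer)

Answer: ......
.**.**
.*...*
.*...*
...*..
......
*.....
*.....
.*...*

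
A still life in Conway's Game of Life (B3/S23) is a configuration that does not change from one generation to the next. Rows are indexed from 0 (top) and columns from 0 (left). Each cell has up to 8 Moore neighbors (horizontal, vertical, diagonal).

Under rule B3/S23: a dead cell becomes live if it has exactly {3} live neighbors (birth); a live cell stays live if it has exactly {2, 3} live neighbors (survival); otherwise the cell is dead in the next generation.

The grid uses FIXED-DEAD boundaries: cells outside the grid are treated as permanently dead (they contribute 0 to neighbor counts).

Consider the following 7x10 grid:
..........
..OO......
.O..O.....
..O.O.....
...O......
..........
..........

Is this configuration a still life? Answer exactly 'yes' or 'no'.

Compute generation 1 and compare to generation 0 (given above):
Generation 1:
..........
..OO......
.O..O.....
..O.O.....
...O......
..........
..........
The grids are IDENTICAL -> still life.

Answer: yes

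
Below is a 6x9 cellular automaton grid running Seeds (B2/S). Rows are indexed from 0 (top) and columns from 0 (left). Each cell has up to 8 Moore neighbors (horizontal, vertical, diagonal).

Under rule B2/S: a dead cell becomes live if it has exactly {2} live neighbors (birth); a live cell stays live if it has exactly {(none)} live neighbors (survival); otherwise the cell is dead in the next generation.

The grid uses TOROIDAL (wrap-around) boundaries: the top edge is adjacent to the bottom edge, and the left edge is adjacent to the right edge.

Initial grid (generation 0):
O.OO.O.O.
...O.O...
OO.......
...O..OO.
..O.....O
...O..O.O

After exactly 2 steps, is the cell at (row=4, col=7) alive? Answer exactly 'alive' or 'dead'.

Simulating step by step:
Generation 0 (given above): 17 live cells
Generation 1: 9 live cells
.O.......
.........
...O.O.OO
.........
O...OO...
.....O...
Generation 2: 15 live cells
.........
O.O.O.OOO
....O.O..
O..O...O.
......O..
OO....O..

Cell (4,7) at generation 2: 0 -> dead

Answer: dead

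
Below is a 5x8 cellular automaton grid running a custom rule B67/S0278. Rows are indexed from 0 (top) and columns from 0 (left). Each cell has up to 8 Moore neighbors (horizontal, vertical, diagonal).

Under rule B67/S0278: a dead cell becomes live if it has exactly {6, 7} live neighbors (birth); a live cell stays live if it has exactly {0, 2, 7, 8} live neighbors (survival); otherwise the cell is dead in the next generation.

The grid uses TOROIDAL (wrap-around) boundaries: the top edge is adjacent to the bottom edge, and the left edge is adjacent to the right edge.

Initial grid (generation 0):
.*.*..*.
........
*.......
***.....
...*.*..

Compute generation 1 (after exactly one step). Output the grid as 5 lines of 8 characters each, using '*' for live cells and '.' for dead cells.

Answer: .*......
........
*.......
*.*.....
...*....

Derivation:
Simulating step by step:
Generation 0 (given above): 9 live cells
Generation 1: 5 live cells
(generation 1 grid is the final answer)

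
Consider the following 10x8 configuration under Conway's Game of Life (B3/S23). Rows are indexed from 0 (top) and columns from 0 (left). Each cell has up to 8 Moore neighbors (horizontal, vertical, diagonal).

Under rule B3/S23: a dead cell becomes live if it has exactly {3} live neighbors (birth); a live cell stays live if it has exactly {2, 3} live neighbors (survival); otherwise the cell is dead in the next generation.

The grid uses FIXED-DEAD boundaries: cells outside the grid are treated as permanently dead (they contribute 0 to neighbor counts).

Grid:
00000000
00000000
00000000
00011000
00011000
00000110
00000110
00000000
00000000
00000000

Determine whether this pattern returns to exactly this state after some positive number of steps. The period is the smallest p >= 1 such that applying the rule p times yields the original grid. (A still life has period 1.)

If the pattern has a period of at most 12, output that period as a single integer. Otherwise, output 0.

Simulating and comparing each generation to the original:
Gen 0 (original, given above): 8 live cells
Gen 1: 6 live cells, differs from original
Gen 2: 8 live cells, MATCHES original -> period = 2

Answer: 2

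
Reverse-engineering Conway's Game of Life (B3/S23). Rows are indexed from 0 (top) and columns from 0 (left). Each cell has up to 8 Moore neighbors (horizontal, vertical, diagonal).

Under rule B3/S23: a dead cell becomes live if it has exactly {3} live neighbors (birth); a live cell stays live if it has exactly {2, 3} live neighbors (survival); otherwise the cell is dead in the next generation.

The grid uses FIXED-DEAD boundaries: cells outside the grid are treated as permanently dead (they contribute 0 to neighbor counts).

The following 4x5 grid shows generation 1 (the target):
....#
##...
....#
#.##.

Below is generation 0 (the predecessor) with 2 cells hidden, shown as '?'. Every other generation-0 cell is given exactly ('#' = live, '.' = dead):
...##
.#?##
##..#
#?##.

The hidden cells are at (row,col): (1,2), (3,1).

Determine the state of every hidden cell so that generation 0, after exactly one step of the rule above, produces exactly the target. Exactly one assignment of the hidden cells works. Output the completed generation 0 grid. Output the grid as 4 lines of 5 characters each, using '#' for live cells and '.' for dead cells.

Hidden generation-0 cells (in order): (1,2), (3,1).
A hidden cell only influences target cells in its own 3x3 neighborhood. Try each of the 2^2 = 4 assignments, step the completed generation 0 forward once under B3/S23, and compare with the target:
  (1,2)=. (3,1)=. -> step gives (0,2)='#' but target has '.' -> reject
  (1,2)=. (3,1)=# -> step gives (0,2)='#' but target has '.' -> reject
  (1,2)=# (3,1)=. -> step gives (2,0)='#' but target has '.' -> reject
  (1,2)=# (3,1)=# -> step reproduces the target at every cell -> ACCEPT
Unique solution: (1,2)=live, (3,1)=live.
Check: live-neighbor counts of every cell in the completed generation 0:
12443
33454
46763
34322
Applying B3/S23 to generation 0 with these counts gives:
....#
##...
....#
#.##.
which matches the target exactly.

Answer: ...##
.####
##..#
####.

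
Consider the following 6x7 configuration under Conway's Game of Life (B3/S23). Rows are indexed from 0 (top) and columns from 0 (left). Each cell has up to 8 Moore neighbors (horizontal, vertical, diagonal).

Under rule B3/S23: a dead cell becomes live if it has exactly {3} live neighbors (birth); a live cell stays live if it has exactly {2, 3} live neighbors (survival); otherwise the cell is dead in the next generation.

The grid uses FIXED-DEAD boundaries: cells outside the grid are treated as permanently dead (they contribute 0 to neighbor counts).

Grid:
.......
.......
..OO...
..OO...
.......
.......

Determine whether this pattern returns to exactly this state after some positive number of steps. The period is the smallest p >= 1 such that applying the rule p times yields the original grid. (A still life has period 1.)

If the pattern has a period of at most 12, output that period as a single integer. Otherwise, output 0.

Simulating and comparing each generation to the original:
Gen 0 (original, given above): 4 live cells
Gen 1: 4 live cells, MATCHES original -> period = 1

Answer: 1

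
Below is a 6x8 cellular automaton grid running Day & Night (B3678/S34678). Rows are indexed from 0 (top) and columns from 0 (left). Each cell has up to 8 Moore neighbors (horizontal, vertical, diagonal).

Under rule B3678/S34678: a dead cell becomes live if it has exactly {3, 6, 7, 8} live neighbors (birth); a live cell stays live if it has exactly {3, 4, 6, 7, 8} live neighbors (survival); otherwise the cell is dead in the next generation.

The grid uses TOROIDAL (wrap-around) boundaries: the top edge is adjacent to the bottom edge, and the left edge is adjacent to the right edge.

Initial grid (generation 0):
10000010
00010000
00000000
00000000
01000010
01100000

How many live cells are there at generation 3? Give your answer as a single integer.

Answer: 6

Derivation:
Simulating step by step:
Generation 0 (given above): 7 live cells
Generation 1: 6 live cells
01100000
00000000
00000000
00000000
00100000
11000001
Generation 2: 5 live cells
01000000
00000000
00000000
00000000
11000000
11000000
Generation 3: 6 live cells
10000000
00000000
00000000
00000000
11000000
11100000
Population at generation 3: 6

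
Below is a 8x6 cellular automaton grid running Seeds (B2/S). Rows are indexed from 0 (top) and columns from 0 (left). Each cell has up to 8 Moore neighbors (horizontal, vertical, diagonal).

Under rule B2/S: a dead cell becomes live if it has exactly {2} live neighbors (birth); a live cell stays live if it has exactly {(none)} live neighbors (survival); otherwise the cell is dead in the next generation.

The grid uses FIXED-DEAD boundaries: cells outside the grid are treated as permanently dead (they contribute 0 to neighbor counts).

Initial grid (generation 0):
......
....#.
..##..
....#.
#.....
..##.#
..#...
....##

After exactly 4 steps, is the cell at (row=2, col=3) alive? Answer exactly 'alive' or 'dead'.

Simulating step by step:
Generation 0 (given above): 11 live cells
Generation 1: 10 live cells
......
..#...
.....#
.##...
.##..#
....#.
.#....
...#..
Generation 2: 14 live cells
......
......
...#..
#..###
#...#.
#..#.#
..###.
..#...
Generation 3: 8 live cells
......
......
..#..#
.##...
..#...
......
.....#
.#..#.
Generation 4: 4 live cells
......
......
...#..
......
...#..
......
....#.
.....#

Cell (2,3) at generation 4: 1 -> alive

Answer: alive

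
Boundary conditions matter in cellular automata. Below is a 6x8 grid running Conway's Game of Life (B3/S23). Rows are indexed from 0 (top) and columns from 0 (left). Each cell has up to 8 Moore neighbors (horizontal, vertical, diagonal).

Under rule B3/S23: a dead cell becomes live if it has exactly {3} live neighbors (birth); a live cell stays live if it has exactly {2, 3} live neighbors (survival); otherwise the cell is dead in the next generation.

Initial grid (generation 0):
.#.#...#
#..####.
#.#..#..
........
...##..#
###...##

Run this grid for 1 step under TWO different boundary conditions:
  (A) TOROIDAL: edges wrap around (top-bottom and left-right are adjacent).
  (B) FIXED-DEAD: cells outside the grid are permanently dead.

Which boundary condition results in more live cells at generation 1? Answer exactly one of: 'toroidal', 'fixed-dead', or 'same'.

Under TOROIDAL boundary, generation 1:
...#....
#..#.##.
.#.#.###
...##...
.###..##
.#..#.#.
Population = 20

Under FIXED-DEAD boundary, generation 1:
..##.##.
#..#.##.
.#.#.##.
...##...
.###..##
.###..##
Population = 24

Comparison: toroidal=20, fixed-dead=24 -> fixed-dead

Answer: fixed-dead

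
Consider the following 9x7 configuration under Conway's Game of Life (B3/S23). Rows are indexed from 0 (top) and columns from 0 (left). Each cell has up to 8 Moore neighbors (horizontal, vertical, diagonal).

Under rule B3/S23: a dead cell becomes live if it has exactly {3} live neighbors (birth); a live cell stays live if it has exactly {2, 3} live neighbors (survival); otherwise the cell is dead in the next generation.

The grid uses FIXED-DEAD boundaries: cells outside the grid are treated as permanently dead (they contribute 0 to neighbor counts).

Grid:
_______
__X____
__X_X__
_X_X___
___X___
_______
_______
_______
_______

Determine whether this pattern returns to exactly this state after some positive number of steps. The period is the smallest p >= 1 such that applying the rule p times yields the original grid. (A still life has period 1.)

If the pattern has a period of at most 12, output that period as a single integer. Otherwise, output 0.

Answer: 2

Derivation:
Simulating and comparing each generation to the original:
Gen 0 (original, given above): 6 live cells
Gen 1: 6 live cells, differs from original
Gen 2: 6 live cells, MATCHES original -> period = 2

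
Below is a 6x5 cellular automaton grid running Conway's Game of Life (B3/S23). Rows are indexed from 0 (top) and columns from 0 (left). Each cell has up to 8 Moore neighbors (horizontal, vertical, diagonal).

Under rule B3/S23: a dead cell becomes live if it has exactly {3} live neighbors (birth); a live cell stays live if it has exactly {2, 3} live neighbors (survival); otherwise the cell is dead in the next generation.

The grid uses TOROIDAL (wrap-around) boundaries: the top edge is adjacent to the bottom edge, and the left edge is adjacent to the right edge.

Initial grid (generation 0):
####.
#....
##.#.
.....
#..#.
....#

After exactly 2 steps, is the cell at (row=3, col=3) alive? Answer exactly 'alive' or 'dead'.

Answer: alive

Derivation:
Simulating step by step:
Generation 0 (given above): 11 live cells
Generation 1: 12 live cells
####.
...#.
##..#
###..
....#
.....
Generation 2: 16 live cells
.####
...#.
...##
..##.
##...
#####

Cell (3,3) at generation 2: 1 -> alive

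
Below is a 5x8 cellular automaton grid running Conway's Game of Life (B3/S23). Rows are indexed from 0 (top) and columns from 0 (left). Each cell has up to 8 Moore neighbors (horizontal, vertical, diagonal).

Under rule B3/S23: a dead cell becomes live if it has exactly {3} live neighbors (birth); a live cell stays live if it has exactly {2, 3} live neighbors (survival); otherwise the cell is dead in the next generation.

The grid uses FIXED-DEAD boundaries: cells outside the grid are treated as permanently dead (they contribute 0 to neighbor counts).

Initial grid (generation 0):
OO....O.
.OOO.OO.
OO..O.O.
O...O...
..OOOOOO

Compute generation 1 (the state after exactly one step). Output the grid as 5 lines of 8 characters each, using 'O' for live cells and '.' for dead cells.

Simulating step by step:
Generation 0 (given above): 20 live cells
Generation 1: 18 live cells
(generation 1 grid is the final answer)

Answer: OO...OO.
...OO.OO
O...O.O.
O.O....O
...OOOO.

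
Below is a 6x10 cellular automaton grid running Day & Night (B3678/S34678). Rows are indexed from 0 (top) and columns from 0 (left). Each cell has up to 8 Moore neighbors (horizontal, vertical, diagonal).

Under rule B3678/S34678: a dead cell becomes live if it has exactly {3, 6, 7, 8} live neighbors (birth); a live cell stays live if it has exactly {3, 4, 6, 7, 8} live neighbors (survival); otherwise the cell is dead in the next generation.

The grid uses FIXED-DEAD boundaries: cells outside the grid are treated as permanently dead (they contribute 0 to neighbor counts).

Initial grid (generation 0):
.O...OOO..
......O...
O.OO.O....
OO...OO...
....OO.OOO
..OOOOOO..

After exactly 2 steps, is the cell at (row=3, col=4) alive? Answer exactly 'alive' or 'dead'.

Simulating step by step:
Generation 0 (given above): 24 live cells
Generation 1: 26 live cells
......O...
.OO.O.OO..
....OO....
.OOO.OOOO.
.OO..OOOO.
...OOOOO..
Generation 2: 23 live cells
.....O.O..
...O..O...
....O.O.O.
.OOO..O.O.
.O..OOOOO.
..O.OO.OO.

Cell (3,4) at generation 2: 0 -> dead

Answer: dead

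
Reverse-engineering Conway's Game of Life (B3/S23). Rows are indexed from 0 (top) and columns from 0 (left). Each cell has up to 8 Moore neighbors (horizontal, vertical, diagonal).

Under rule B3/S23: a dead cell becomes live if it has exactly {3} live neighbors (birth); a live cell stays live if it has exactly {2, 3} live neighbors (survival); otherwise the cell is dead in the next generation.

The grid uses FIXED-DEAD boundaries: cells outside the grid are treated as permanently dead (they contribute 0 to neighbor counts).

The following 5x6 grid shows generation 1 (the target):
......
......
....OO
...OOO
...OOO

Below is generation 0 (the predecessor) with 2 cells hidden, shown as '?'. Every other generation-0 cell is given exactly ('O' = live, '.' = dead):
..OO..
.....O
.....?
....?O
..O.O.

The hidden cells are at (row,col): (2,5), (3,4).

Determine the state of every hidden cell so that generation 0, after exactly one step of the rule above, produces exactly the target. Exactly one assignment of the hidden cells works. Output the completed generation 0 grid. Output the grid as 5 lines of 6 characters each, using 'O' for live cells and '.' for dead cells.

Hidden generation-0 cells (in order): (2,5), (3,4).
A hidden cell only influences target cells in its own 3x3 neighborhood. Try each of the 2^2 = 4 assignments, step the completed generation 0 forward once under B3/S23, and compare with the target:
  (2,5)=. (3,4)=. -> step gives (2,4)='.' but target has 'O' -> reject
  (2,5)=. (3,4)=O -> step reproduces the target at every cell -> ACCEPT
  (2,5)=O (3,4)=. -> step gives (1,4)='O' but target has '.' -> reject
  (2,5)=O (3,4)=O -> step gives (1,4)='O' but target has '.' -> reject
Unique solution: (2,5)=dead, (3,4)=live.
Check: live-neighbor counts of every cell in the completed generation 0:
011121
012220
000133
011322
010323
Applying B3/S23 to generation 0 with these counts gives:
......
......
....OO
...OOO
...OOO
which matches the target exactly.

Answer: ..OO..
.....O
......
....OO
..O.O.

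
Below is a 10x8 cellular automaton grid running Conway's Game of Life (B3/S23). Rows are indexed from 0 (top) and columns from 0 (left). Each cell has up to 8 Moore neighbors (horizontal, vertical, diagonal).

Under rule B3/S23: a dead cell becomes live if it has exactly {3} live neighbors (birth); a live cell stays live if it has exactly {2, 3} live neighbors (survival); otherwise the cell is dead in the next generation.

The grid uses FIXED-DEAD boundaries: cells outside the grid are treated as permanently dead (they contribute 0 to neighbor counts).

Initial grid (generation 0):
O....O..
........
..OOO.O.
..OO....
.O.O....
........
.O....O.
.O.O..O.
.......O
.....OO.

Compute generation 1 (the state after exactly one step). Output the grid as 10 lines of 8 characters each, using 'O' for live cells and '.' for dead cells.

Answer: ........
...OOO..
..O.O...
.O......
...O....
..O.....
..O.....
..O...OO
.....O.O
......O.

Derivation:
Simulating step by step:
Generation 0 (given above): 18 live cells
Generation 1: 15 live cells
(generation 1 grid is the final answer)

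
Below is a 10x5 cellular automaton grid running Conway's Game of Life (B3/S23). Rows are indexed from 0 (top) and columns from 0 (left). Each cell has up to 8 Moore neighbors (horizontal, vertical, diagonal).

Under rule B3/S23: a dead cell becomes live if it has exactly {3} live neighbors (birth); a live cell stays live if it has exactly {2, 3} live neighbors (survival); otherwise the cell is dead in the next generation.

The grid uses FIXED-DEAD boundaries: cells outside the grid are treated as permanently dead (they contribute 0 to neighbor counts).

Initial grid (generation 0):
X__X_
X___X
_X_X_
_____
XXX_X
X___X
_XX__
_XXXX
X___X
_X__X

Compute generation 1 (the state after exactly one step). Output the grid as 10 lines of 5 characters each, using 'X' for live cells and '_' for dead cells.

Answer: _____
XXXXX
_____
X__X_
XX_X_
X____
X___X
X___X
X___X
_____

Derivation:
Simulating step by step:
Generation 0 (given above): 22 live cells
Generation 1: 17 live cells
(generation 1 grid is the final answer)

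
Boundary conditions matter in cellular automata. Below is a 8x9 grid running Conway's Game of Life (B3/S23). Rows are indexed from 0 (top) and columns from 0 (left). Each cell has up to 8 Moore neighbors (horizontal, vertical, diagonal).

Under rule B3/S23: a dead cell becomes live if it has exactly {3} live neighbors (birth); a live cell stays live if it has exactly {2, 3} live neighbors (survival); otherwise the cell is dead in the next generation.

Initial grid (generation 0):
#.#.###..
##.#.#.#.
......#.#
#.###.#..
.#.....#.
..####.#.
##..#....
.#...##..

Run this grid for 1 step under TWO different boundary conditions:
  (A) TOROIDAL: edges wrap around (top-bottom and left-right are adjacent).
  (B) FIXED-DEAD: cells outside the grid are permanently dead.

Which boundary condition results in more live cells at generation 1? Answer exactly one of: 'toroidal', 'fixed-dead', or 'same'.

Answer: toroidal

Derivation:
Under TOROIDAL boundary, generation 1:
#.##...##
####...#.
......#.#
####.##.#
.#.....##
#.#####.#
##.......
..##..#..
Population = 34

Under FIXED-DEAD boundary, generation 1:
#.#####..
####...#.
#.....#..
.###.##..
.#.....#.
#.#####..
##.......
##...#...
Population = 31

Comparison: toroidal=34, fixed-dead=31 -> toroidal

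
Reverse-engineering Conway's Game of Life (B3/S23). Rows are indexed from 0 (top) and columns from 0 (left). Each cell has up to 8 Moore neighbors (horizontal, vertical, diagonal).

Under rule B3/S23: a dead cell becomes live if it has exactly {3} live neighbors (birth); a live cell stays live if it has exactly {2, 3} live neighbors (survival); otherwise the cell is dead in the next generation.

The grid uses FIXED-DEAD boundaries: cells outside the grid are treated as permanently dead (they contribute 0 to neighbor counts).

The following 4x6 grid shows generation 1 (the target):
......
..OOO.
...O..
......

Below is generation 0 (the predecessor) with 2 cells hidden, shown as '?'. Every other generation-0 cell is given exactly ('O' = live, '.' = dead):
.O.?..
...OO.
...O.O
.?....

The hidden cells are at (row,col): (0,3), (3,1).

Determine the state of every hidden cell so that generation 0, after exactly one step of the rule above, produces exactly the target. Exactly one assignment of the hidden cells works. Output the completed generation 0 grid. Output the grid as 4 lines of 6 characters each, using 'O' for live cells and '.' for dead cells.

Hidden generation-0 cells (in order): (0,3), (3,1).
A hidden cell only influences target cells in its own 3x3 neighborhood. Try each of the 2^2 = 4 assignments, step the completed generation 0 forward once under B3/S23, and compare with the target:
  (0,3)=. (3,1)=. -> step reproduces the target at every cell -> ACCEPT
  (0,3)=. (3,1)=O -> step gives (2,2)='O' but target has '.' -> reject
  (0,3)=O (3,1)=. -> step gives (0,2)='O' but target has '.' -> reject
  (0,3)=O (3,1)=O -> step gives (0,2)='O' but target has '.' -> reject
Unique solution: (0,3)=dead, (3,1)=dead.
Check: live-neighbor counts of every cell in the completed generation 0:
102221
113232
002241
001121
Applying B3/S23 to generation 0 with these counts gives:
......
..OOO.
...O..
......
which matches the target exactly.

Answer: .O....
...OO.
...O.O
......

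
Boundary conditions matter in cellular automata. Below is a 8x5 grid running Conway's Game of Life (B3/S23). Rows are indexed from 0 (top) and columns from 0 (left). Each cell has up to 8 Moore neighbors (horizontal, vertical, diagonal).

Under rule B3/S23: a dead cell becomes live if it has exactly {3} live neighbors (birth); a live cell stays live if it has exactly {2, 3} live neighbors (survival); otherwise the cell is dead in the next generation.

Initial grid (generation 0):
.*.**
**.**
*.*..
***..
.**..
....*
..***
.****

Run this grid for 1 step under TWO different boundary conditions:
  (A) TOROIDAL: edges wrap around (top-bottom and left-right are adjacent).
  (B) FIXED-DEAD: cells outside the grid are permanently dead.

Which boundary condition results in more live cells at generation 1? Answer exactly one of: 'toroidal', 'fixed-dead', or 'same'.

Under TOROIDAL boundary, generation 1:
.....
.....
.....
*..*.
..**.
**..*
.*...
.*...
Population = 9

Under FIXED-DEAD boundary, generation 1:
**.**
*...*
.....
*..*.
*.**.
.*..*
.*...
.*..*
Population = 16

Comparison: toroidal=9, fixed-dead=16 -> fixed-dead

Answer: fixed-dead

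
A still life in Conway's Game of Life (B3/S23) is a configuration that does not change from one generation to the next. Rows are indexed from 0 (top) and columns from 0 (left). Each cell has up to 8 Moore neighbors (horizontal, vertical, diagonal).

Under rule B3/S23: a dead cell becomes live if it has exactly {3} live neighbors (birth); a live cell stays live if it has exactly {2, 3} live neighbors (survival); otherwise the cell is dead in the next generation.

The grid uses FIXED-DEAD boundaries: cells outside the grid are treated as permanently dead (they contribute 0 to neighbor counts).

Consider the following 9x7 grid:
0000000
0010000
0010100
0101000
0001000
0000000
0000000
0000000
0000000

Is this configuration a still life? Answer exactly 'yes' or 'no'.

Compute generation 1 and compare to generation 0 (given above):
Generation 1:
0000000
0001000
0110000
0001100
0010000
0000000
0000000
0000000
0000000
Cell (1,2) differs: gen0=1 vs gen1=0 -> NOT a still life.

Answer: no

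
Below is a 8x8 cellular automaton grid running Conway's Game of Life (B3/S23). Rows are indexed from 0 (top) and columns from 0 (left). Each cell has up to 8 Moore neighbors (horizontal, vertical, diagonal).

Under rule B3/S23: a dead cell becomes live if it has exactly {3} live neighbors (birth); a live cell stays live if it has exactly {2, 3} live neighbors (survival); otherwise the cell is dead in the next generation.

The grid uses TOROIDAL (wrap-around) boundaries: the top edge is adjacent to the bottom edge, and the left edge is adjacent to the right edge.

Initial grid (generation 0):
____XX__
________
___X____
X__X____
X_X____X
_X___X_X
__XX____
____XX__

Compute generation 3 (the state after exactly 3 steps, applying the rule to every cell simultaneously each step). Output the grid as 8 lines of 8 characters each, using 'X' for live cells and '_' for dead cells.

Answer: ___X_X__
_XX__X__
_____XX_
___X___X
____X___
XX_XX___
XX______
__XX_XX_

Derivation:
Simulating step by step:
Generation 0 (given above): 15 live cells
Generation 1: 20 live cells
____XX__
____X___
________
XXXX___X
__X___XX
_X_X__XX
__XX_XX_
_____X__
Generation 2: 23 live cells
____XX__
____XX__
XXXX____
XXXX__XX
________
XX_XX___
__XX_X_X
___X____
Generation 3: 20 live cells
(generation 3 grid is the final answer)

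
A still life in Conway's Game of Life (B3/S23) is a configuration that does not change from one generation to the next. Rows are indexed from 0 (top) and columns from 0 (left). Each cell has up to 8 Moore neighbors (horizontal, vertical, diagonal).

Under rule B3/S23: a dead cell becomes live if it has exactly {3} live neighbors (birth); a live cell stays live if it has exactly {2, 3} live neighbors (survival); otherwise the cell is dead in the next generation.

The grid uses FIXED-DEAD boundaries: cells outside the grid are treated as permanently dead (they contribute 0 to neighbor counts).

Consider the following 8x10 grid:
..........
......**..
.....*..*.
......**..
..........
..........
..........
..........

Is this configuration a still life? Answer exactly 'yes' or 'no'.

Compute generation 1 and compare to generation 0 (given above):
Generation 1:
..........
......**..
.....*..*.
......**..
..........
..........
..........
..........
The grids are IDENTICAL -> still life.

Answer: yes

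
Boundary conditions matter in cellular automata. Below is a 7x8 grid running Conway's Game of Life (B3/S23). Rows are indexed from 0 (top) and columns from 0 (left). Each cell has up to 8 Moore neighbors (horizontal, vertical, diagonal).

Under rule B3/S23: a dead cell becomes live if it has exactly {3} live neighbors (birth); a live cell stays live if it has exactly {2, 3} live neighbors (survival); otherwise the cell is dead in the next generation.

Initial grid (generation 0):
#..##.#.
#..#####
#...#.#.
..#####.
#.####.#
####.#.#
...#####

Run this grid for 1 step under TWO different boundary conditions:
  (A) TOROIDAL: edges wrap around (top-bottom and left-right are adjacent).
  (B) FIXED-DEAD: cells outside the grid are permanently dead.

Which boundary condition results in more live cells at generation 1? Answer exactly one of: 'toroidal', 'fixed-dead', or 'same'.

Answer: fixed-dead

Derivation:
Under TOROIDAL boundary, generation 1:
#.#.....
##......
###.....
#.#.....
........
........
........
Population = 9

Under FIXED-DEAD boundary, generation 1:
...#..##
##.....#
.##.....
..#....#
#......#
#......#
.#.#.#.#
Population = 18

Comparison: toroidal=9, fixed-dead=18 -> fixed-dead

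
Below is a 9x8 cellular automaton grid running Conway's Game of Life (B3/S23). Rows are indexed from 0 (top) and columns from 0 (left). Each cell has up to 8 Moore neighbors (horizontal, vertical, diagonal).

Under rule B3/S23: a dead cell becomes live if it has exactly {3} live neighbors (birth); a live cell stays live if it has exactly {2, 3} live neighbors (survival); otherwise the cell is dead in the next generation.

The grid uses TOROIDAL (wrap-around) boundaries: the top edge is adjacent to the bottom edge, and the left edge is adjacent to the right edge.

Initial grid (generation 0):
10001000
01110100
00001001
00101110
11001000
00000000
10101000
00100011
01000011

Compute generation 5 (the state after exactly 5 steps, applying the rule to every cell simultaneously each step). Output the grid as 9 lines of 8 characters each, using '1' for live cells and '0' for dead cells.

Answer: 01100010
01101100
00011000
00000110
00000111
00011001
00110110
00010010
00100010

Derivation:
Simulating step by step:
Generation 0 (given above): 24 live cells
Generation 1: 32 live cells
10011111
11110100
01000000
11001011
01011000
10010000
01010001
00110110
01000110
Generation 2: 31 live cells
00010000
00010100
00011110
01011101
01011100
11010000
11010011
11010101
11000000
Generation 3: 19 live cells
00101000
00110110
00000000
10000000
01000110
00010110
00010010
00001000
01001001
Generation 4: 21 live cells
01101010
00111100
00000000
00000000
00001111
00100001
00010010
00011100
00001100
Generation 5: 25 live cells
(generation 5 grid is the final answer)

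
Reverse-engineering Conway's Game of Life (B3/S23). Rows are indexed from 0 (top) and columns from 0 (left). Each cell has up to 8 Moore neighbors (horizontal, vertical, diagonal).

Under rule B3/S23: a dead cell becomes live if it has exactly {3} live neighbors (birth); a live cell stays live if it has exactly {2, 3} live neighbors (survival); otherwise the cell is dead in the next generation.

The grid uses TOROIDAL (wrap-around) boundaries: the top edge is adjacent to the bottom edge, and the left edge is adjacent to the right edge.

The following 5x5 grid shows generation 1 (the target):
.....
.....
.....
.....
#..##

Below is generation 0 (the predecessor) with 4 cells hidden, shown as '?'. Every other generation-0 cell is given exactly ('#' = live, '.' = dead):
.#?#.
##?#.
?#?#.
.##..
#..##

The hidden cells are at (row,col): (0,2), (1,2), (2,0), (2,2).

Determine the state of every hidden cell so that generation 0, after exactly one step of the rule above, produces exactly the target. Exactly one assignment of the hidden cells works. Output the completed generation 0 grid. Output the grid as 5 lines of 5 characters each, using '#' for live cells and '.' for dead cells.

Hidden generation-0 cells (in order): (0,2), (1,2), (2,0), (2,2).
A hidden cell only influences target cells in its own 3x3 neighborhood. Try each of the 2^4 = 16 assignments, step the completed generation 0 forward once under B3/S23, and compare with the target:
  (0,2)=. (1,2)=. (2,0)=. (2,2)=. -> step gives (0,1)='#' but target has '.' -> reject
  (0,2)=. (1,2)=. (2,0)=. (2,2)=# -> step gives (0,1)='#' but target has '.' -> reject
  (0,2)=. (1,2)=. (2,0)=# (2,2)=. -> step gives (0,1)='#' but target has '.' -> reject
  (0,2)=. (1,2)=. (2,0)=# (2,2)=# -> step gives (0,1)='#' but target has '.' -> reject
  (0,2)=. (1,2)=# (2,0)=. (2,2)=. -> step gives (1,0)='#' but target has '.' -> reject
  (0,2)=. (1,2)=# (2,0)=. (2,2)=# -> step gives (1,0)='#' but target has '.' -> reject
  (0,2)=. (1,2)=# (2,0)=# (2,2)=. -> step gives (1,3)='#' but target has '.' -> reject
  (0,2)=. (1,2)=# (2,0)=# (2,2)=# -> step reproduces the target at every cell -> ACCEPT
  (0,2)=# (1,2)=. (2,0)=. (2,2)=. -> step gives (1,0)='#' but target has '.' -> reject
  (0,2)=# (1,2)=. (2,0)=. (2,2)=# -> step gives (1,0)='#' but target has '.' -> reject
  (0,2)=# (1,2)=. (2,0)=# (2,2)=. -> step gives (1,3)='#' but target has '.' -> reject
  (0,2)=# (1,2)=. (2,0)=# (2,2)=# -> step gives (2,3)='#' but target has '.' -> reject
  (0,2)=# (1,2)=# (2,0)=. (2,2)=. -> step gives (1,0)='#' but target has '.' -> reject
  (0,2)=# (1,2)=# (2,0)=. (2,2)=# -> step gives (1,0)='#' but target has '.' -> reject
  (0,2)=# (1,2)=# (2,0)=# (2,2)=. -> step gives (2,3)='#' but target has '.' -> reject
  (0,2)=# (1,2)=# (2,0)=# (2,2)=# -> step gives (4,3)='.' but target has '#' -> reject
Unique solution: (0,2)=dead, (1,2)=live, (2,0)=live, (2,2)=live.
Check: live-neighbor counts of every cell in the completed generation 0:
54646
46745
47744
55555
34533
Applying B3/S23 to generation 0 with these counts gives:
.....
.....
.....
.....
#..##
which matches the target exactly.

Answer: .#.#.
####.
####.
.##..
#..##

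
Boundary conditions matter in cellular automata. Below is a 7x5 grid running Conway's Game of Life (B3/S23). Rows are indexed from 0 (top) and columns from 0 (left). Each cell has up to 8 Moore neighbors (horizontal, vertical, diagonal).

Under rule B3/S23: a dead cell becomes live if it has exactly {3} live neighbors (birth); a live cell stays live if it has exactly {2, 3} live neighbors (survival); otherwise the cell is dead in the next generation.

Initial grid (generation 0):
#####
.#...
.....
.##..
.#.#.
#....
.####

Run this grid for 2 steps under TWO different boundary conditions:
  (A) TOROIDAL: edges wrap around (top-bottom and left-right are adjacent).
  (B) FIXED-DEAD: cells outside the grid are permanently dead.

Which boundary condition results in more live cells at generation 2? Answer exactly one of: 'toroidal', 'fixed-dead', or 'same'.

Under TOROIDAL boundary, generation 2:
.....
##.#.
.....
.....
#.#..
##...
.....
Population = 7

Under FIXED-DEAD boundary, generation 2:
#..#.
...#.
...#.
.....
#.#..
#..#.
.###.
Population = 11

Comparison: toroidal=7, fixed-dead=11 -> fixed-dead

Answer: fixed-dead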